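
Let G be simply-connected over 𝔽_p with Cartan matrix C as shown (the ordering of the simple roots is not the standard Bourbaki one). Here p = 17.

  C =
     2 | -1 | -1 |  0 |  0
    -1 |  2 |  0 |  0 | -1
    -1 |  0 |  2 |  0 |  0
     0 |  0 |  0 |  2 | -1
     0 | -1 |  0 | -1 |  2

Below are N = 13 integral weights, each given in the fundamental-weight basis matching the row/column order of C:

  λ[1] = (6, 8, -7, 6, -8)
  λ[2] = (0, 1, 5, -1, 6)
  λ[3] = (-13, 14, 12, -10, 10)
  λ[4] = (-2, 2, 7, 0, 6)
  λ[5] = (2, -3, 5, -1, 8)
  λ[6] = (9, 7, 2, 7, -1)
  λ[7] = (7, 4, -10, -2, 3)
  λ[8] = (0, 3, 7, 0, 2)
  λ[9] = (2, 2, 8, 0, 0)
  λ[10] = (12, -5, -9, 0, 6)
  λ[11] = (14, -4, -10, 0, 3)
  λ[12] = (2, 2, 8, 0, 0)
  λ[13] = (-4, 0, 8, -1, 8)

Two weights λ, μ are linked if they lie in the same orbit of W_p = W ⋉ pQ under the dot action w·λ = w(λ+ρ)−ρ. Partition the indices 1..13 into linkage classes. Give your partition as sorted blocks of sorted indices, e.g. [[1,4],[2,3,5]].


Type A_5, rank 5, |W|=720; reorder rows/cols to standard.

W_17-reps of the 13 weights in Ā_17 (same 5-coord order as C):

  [1] (1, 2, 6, 0, 7)
  [2] (1, 2, 6, 0, 7)
  [3] (3, 3, 9, 1, 1)
  [4] (1, 2, 6, 0, 7)
  [5] (1, 2, 6, 0, 7)
  [6] (1, 4, 8, 1, 3)
  [7] (1, 4, 8, 1, 3)
  [8] (1, 4, 8, 1, 3)
  [9] (3, 3, 9, 1, 1)
  [10] (1, 4, 8, 1, 3)
  [11] (3, 3, 9, 1, 1)
  [12] (3, 3, 9, 1, 1)
  [13] (1, 2, 6, 0, 7)

The 13 indices split into 3 linkage classes (same alcove rep ⇔ same W_17-dot-orbit):

[[1, 2, 4, 5, 13], [3, 9, 11, 12], [6, 7, 8, 10]]


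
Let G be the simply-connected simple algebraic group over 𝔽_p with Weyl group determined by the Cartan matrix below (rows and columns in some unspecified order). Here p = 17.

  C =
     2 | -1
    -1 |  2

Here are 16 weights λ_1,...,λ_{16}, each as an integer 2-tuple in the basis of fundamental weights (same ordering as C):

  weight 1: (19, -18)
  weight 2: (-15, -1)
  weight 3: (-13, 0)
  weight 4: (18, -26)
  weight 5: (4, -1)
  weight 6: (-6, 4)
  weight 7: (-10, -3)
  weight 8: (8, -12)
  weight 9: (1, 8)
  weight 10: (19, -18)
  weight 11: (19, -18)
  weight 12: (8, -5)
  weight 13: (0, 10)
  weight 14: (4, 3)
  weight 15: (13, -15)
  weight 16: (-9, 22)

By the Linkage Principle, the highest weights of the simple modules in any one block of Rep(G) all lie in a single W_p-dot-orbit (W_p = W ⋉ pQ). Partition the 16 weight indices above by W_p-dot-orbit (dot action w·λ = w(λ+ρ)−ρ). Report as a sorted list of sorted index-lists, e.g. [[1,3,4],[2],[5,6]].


Dynkin diagram of C (from the 2 off-diagonal −1 entries): A_2.

λ_j+ρ reflected into Ā_17 (⟨·,θ^∨⟩≤17); 2-tuples as given:

  λ_1+ρ ↦ (0, 14)
  λ_2+ρ ↦ (0, 14)
  λ_3+ρ ↦ (1, 11)
  λ_4+ρ ↦ (2, 9)
  λ_5+ρ ↦ (5, 0)
  λ_6+ρ ↦ (5, 0)
  λ_7+ρ ↦ (2, 9)
  λ_8+ρ ↦ (2, 9)
  λ_9+ρ ↦ (2, 9)
  λ_10+ρ ↦ (0, 14)
  λ_11+ρ ↦ (0, 14)
  λ_12+ρ ↦ (5, 4)
  λ_13+ρ ↦ (1, 11)
  λ_14+ρ ↦ (5, 4)
  λ_15+ρ ↦ (0, 14)
  λ_16+ρ ↦ (2, 9)

Grouping the 16 weights by Ā_17-representative: 5 linkage classes.

[[1, 2, 10, 11, 15], [3, 13], [4, 7, 8, 9, 16], [5, 6], [12, 14]]


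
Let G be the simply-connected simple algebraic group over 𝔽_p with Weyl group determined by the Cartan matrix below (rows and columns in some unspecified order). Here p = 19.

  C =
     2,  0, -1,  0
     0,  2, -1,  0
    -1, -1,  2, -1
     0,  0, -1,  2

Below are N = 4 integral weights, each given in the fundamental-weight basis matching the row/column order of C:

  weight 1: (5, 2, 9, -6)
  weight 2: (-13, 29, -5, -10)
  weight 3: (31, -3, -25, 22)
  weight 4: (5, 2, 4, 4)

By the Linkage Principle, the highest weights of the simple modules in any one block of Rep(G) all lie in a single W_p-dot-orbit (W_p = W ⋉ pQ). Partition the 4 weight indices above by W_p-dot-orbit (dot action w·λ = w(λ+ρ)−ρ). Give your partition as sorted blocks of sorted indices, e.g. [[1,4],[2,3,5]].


Root system D_4: the 4×4 matrix C matches after relabeling.

W_19-reps of the 4 weights in Ā_19 (same 4-coord order as C):

  λ_1 → (6, 3, 0, 5)
  λ_2 → (2, 6, 1, 5)
  λ_3 → (2, 6, 1, 5)
  λ_4 → (6, 3, 0, 5)

2 distinct reps among the 4 weights ⇒ 2 W_19-linkage classes:

[[1, 4], [2, 3]]


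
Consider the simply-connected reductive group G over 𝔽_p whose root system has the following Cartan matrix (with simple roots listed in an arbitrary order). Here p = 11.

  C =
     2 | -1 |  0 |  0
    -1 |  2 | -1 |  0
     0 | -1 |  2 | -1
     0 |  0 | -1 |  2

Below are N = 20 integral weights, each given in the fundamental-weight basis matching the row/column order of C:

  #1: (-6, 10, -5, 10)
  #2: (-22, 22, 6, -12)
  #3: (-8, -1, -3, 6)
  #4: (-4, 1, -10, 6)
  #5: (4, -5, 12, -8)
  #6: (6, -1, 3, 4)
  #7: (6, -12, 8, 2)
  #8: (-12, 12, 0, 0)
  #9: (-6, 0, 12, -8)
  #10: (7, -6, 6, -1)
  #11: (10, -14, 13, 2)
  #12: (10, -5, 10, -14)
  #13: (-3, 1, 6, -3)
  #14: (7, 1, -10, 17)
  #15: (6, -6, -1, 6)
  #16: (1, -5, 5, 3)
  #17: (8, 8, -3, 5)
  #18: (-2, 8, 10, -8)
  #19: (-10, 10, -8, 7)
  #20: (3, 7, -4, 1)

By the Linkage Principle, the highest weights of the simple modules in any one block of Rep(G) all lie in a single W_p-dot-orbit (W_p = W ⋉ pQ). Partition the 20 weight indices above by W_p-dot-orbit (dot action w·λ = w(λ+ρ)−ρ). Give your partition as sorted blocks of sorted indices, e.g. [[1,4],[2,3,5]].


A_4 Cartan matrix, 4 simple roots permuted; ρ=(1,1,1,1).

λ_j+ρ reflected into Ā_11 (⟨·,θ^∨⟩≤11); 4-tuples as given:

    λ_1+ρ ↦ (2, 0, 4, 0)
    λ_2+ρ ↦ (7, 0, 2, 1)
    λ_3+ρ ↦ (2, 0, 5, 2)
    λ_4+ρ ↦ (7, 0, 2, 1)
    λ_5+ρ ↦ (2, 2, 2, 4)
    λ_6+ρ ↦ (2, 0, 4, 0)
    λ_7+ρ ↦ (3, 5, 2, 0)
    λ_8+ρ ↦ (7, 0, 2, 1)
    λ_9+ρ ↦ (2, 2, 2, 4)
    λ_10+ρ ↦ (3, 5, 2, 0)
    λ_11+ρ ↦ (3, 5, 2, 0)
    λ_12+ρ ↦ (2, 0, 4, 0)
    λ_13+ρ ↦ (2, 0, 5, 2)
    λ_14+ρ ↦ (7, 0, 2, 1)
    λ_15+ρ ↦ (2, 0, 5, 2)
    λ_16+ρ ↦ (2, 2, 2, 4)
    λ_17+ρ ↦ (2, 0, 5, 2)
    λ_18+ρ ↦ (7, 0, 2, 1)
    λ_19+ρ ↦ (3, 5, 2, 0)
    λ_20+ρ ↦ (3, 5, 2, 0)

These 20 weights hit 5 W_11-dot-orbits; sizes (3, 5, 4, 3, 5):

[[1, 6, 12], [2, 4, 8, 14, 18], [3, 13, 15, 17], [5, 9, 16], [7, 10, 11, 19, 20]]


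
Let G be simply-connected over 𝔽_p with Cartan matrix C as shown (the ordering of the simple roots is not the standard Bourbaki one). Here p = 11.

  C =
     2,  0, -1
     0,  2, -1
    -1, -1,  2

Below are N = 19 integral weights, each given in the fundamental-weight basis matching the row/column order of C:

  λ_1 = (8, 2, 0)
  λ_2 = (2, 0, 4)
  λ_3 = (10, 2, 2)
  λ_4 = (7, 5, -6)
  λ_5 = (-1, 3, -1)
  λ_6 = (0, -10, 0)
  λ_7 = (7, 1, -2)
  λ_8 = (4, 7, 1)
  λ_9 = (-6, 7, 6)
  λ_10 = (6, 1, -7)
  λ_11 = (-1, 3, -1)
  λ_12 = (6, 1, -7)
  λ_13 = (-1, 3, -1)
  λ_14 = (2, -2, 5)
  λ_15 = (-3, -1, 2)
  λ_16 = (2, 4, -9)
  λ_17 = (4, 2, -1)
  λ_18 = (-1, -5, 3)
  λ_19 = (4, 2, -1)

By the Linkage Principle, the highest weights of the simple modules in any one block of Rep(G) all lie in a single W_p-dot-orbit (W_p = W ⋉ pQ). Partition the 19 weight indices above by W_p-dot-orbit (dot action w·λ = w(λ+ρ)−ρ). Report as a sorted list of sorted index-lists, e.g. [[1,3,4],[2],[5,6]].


Type A_3, rank 3, |W|=24; reorder rows/cols to standard.

λ_j+ρ reflected into Ā_11 (⟨·,θ^∨⟩≤11); 3-tuples as given:

  [1] (7, 1, 1) · [2] (3, 1, 5) · [3] (5, 3, 0) · [4] (3, 1, 5) · [5] (0, 4, 0) · [6] (7, 1, 1) · [7] (7, 1, 1) · [8] (1, 4, 2) · [9] (1, 4, 2) · [10] (1, 4, 2) · [11] (0, 4, 0) · [12] (1, 4, 2) · [13] (0, 4, 0) · [14] (3, 1, 5) · [15] (2, 0, 1) · [16] (5, 3, 0) · [17] (5, 3, 0) · [18] (0, 4, 0) · [19] (5, 3, 0)

These 19 weights hit 6 W_11-dot-orbits; sizes (3, 3, 4, 4, 4, 1):

[[1, 6, 7], [2, 4, 14], [3, 16, 17, 19], [5, 11, 13, 18], [8, 9, 10, 12], [15]]


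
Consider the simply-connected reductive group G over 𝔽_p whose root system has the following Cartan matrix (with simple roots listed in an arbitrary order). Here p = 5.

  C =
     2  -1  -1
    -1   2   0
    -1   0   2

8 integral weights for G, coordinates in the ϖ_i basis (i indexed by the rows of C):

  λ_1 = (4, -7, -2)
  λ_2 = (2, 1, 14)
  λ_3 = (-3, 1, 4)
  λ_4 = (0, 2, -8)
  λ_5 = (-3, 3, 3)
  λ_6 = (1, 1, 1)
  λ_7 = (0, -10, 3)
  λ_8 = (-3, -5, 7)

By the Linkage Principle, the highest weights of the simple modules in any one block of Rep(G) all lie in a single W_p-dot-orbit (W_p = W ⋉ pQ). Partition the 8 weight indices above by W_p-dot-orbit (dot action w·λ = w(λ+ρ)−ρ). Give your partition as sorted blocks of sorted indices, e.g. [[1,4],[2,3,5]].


A_3 Cartan matrix, 3 simple roots permuted; ρ=(1,1,1).

Ā_5 reps of the 8 weights (A_3, coords as presented):

  [1] (1, 3, 0);  [2] (2, 0, 3);  [3] (2, 0, 3);  [4] (2, 1, 1);  [5] (2, 1, 1);  [6] (2, 1, 1);  [7] (1, 3, 0);  [8] (2, 1, 1)

Linkage partition of the 8 weights (3 classes, p=5):

[[1, 7], [2, 3], [4, 5, 6, 8]]


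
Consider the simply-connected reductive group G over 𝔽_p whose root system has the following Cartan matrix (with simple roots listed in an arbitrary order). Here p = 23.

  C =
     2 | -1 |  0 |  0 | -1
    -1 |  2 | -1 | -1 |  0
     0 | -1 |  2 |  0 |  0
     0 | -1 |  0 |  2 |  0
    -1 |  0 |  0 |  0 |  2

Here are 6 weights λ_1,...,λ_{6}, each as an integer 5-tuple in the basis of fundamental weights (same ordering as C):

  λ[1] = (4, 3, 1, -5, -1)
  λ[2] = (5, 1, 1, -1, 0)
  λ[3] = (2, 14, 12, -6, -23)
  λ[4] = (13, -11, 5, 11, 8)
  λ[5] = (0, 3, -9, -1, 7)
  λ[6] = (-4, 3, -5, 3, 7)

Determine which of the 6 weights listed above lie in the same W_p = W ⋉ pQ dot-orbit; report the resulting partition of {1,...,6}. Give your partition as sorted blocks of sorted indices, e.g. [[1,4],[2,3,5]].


Dynkin diagram of C (from the 8 off-diagonal −1 entries): D_5.

Each λ_j+ρ reduced to Ā_23; 5-tuples below use C's row order:

    λ_1 → (5, 0, 2, 4, 0)
    λ_2 → (6, 2, 2, 0, 1)
    λ_3 → (0, 3, 1, 1, 5)
    λ_4 → (6, 2, 2, 0, 1)
    λ_5 → (0, 3, 1, 1, 5)
    λ_6 → (0, 3, 1, 1, 5)

These 6 weights hit 3 W_23-dot-orbits; sizes (1, 2, 3):

[[1], [2, 4], [3, 5, 6]]


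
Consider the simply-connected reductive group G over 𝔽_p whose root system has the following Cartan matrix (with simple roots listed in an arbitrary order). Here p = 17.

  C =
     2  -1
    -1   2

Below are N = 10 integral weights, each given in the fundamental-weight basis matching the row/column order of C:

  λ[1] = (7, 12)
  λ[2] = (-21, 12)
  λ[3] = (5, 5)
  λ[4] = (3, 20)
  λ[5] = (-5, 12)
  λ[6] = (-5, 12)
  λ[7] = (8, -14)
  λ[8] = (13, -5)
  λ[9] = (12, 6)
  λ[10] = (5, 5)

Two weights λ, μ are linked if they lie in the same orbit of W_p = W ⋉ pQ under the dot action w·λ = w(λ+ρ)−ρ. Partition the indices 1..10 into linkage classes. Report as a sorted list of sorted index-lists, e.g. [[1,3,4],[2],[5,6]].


A_2 Cartan matrix, 2 simple roots permuted; ρ=(1,1).

Alcove-folded reps (p=17, 10 weights, presented ϖ-order):

  [1] (4, 9)
  [2] (10, 4)
  [3] (6, 6)
  [4] (4, 9)
  [5] (4, 9)
  [6] (4, 9)
  [7] (4, 9)
  [8] (10, 4)
  [9] (10, 4)
  [10] (6, 6)

Linkage partition of the 10 weights (3 classes, p=17):

[[1, 4, 5, 6, 7], [2, 8, 9], [3, 10]]


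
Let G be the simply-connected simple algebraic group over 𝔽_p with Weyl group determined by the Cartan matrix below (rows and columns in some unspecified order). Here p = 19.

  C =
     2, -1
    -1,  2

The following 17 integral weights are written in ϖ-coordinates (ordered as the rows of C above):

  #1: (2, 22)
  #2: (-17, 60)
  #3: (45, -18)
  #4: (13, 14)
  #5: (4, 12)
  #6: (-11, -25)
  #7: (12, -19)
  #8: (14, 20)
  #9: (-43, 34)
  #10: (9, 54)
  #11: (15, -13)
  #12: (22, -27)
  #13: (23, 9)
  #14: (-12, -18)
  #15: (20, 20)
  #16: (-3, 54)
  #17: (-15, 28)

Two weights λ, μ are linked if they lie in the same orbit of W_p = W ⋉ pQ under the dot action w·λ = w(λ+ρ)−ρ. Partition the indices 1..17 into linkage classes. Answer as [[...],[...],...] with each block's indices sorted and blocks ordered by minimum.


Root system A_2: the 2×2 matrix C matches after relabeling.

Ā_19 reps of the 17 weights (A_2, coords as presented):

    [1] (4, 12)
    [2] (4, 12)
    [3] (8, 2)
    [4] (4, 5)
    [5] (5, 13)
    [6] (4, 5)
    [7] (5, 13)
    [8] (2, 2)
    [9] (4, 12)
    [10] (8, 2)
    [11] (4, 12)
    [12] (4, 12)
    [13] (4, 5)
    [14] (8, 2)
    [15] (2, 2)
    [16] (2, 2)
    [17] (4, 5)

Partition of {1..17} into 5 W_19-dot-orbits:

[[1, 2, 9, 11, 12], [3, 10, 14], [4, 6, 13, 17], [5, 7], [8, 15, 16]]


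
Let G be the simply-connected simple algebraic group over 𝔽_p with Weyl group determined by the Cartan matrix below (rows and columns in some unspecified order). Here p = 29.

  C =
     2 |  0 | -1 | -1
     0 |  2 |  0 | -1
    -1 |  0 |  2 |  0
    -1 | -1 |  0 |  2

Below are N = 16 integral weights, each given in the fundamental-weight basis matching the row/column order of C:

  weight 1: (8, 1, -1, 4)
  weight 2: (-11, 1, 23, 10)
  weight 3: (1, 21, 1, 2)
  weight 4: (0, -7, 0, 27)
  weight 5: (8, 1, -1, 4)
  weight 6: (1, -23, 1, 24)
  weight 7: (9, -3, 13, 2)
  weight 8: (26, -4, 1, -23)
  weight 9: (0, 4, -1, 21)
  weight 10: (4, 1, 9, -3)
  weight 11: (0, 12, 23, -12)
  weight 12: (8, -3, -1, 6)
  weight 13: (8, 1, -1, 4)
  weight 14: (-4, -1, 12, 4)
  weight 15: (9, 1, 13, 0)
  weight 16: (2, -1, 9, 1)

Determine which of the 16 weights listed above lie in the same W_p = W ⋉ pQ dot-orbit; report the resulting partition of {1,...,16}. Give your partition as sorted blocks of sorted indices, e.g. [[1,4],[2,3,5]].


C ↔ A_4 under row/col permutation; |W(A_4)| = 120.

Alcove-folded reps (p=29, 16 weights, presented ϖ-order):

  [1] (9, 2, 0, 5);  [2] (10, 2, 14, 1);  [3] (2, 22, 2, 3);  [4] (1, 5, 0, 22);  [5] (9, 2, 0, 5);  [6] (2, 22, 2, 3);  [7] (10, 2, 14, 1);  [8] (2, 22, 2, 3);  [9] (1, 5, 0, 22);  [10] (3, 0, 10, 2);  [11] (10, 2, 14, 1);  [12] (9, 2, 0, 5);  [13] (9, 2, 0, 5);  [14] (3, 0, 10, 2);  [15] (10, 2, 14, 1);  [16] (3, 0, 10, 2)

Linkage partition of the 16 weights (5 classes, p=29):

[[1, 5, 12, 13], [2, 7, 11, 15], [3, 6, 8], [4, 9], [10, 14, 16]]


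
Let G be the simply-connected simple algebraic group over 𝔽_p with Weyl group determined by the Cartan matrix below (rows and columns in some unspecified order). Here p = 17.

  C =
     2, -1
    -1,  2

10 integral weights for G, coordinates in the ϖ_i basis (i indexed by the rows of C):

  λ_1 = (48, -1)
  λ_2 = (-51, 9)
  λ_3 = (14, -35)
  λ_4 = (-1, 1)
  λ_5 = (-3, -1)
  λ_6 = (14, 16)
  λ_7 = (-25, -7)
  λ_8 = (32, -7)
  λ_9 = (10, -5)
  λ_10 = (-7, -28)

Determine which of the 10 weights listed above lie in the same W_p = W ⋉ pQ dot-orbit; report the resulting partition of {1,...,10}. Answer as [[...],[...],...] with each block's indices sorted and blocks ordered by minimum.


C ↔ A_2 under row/col permutation; |W(A_2)| = 6.

Folding the 10 weights λ_j+ρ into Ā_17 (reps in the given 2-coord order):

    λ_1 → (0, 2)
    λ_2 → (1, 10)
    λ_3 → (0, 2)
    λ_4 → (0, 2)
    λ_5 → (0, 2)
    λ_6 → (0, 2)
    λ_7 → (7, 4)
    λ_8 → (1, 10)
    λ_9 → (7, 4)
    λ_10 → (1, 10)

Grouping the 10 weights by Ā_17-representative: 3 linkage classes.

[[1, 3, 4, 5, 6], [2, 8, 10], [7, 9]]


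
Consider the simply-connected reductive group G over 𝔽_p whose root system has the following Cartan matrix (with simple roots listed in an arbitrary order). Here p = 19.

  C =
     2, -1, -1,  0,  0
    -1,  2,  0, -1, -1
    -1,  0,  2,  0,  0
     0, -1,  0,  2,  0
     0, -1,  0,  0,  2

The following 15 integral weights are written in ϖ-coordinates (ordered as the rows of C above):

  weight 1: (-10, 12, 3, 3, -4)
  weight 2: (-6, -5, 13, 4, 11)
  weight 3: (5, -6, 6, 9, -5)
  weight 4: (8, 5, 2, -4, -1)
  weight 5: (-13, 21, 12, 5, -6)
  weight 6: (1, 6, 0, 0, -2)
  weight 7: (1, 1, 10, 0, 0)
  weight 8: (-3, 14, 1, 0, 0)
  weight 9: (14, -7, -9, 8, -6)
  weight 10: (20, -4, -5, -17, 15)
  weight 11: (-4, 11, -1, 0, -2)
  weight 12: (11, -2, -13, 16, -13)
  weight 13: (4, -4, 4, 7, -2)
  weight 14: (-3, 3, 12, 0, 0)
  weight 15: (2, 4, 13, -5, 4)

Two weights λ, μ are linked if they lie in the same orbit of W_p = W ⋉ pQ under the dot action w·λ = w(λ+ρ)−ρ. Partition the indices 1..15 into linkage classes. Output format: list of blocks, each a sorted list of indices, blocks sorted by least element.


Root system D_5: the 5×5 matrix C matches after relabeling.

Folding the 15 weights λ_j+ρ into Ā_19 (reps in the given 5-coord order):

  1: (1, 1, 5, 4, 3) · 2: (1, 1, 5, 4, 3) · 3: (3, 1, 4, 1, 5) · 4: (2, 1, 1, 3, 0) · 5: (1, 1, 5, 4, 3) · 6: (2, 6, 1, 1, 1) · 7: (0, 2, 11, 1, 1) · 8: (0, 2, 11, 1, 1) · 9: (3, 1, 4, 1, 5) · 10: (0, 2, 11, 1, 1) · 11: (2, 6, 1, 1, 1) · 12: (2, 1, 1, 3, 0) · 13: (1, 1, 5, 4, 3) · 14: (0, 2, 11, 1, 1) · 15: (1, 1, 5, 4, 3)

Partition of {1..15} into 5 W_19-dot-orbits:

[[1, 2, 5, 13, 15], [3, 9], [4, 12], [6, 11], [7, 8, 10, 14]]


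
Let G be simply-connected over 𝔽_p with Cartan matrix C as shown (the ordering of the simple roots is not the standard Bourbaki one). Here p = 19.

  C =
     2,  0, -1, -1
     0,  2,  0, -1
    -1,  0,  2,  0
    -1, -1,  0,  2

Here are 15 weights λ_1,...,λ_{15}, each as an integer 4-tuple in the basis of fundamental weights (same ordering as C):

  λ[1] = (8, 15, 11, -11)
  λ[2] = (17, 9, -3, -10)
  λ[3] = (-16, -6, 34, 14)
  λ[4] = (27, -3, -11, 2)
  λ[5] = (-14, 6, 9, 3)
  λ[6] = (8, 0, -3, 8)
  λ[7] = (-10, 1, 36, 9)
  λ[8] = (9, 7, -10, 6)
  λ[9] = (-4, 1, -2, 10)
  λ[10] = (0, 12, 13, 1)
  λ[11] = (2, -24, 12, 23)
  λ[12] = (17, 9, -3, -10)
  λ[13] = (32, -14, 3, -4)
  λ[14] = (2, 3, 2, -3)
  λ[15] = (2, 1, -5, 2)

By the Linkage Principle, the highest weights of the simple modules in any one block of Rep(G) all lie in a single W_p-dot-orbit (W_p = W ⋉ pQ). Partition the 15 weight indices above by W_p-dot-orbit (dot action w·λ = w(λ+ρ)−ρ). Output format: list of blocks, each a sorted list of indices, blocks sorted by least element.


Root system A_4: the 4×4 matrix C matches after relabeling.

λ_j+ρ reflected into Ā_19 (⟨·,θ^∨⟩≤19); 4-tuples as given:

  [1] (1, 2, 3, 7) · [2] (7, 1, 2, 9) · [3] (1, 5, 3, 10) · [4] (7, 1, 2, 9) · [5] (1, 2, 3, 7) · [6] (7, 1, 2, 9) · [7] (7, 1, 2, 9) · [8] (1, 2, 3, 7) · [9] (1, 2, 3, 7) · [10] (1, 2, 3, 2) · [11] (1, 2, 3, 2) · [12] (7, 1, 2, 9) · [13] (1, 2, 3, 2) · [14] (1, 2, 3, 2) · [15] (1, 2, 3, 2)

Linkage partition of the 15 weights (4 classes, p=19):

[[1, 5, 8, 9], [2, 4, 6, 7, 12], [3], [10, 11, 13, 14, 15]]


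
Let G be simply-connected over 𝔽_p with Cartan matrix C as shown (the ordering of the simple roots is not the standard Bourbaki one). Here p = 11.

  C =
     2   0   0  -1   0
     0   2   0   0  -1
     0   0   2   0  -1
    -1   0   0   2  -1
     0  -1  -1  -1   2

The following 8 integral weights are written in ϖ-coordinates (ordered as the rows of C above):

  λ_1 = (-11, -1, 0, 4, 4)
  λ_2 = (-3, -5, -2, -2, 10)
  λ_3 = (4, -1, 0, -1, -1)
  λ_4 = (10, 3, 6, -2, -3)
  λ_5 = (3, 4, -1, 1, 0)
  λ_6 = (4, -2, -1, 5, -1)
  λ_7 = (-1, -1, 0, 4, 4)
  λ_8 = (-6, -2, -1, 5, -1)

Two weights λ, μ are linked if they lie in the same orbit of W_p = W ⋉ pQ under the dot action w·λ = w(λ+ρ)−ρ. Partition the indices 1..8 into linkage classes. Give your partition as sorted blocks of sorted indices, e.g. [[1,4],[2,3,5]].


Type D_5, rank 5, |W|=1920; reorder rows/cols to standard.

Ā_11 reps of the 8 weights (D_5, coords as presented):

  [1] (5, 0, 1, 0, 0)
  [2] (2, 4, 1, 1, 0)
  [3] (5, 0, 1, 0, 0)
  [4] (2, 4, 1, 1, 0)
  [5] (2, 4, 1, 1, 0)
  [6] (5, 0, 1, 0, 0)
  [7] (5, 0, 1, 0, 0)
  [8] (5, 0, 1, 0, 0)

Partition of {1..8} into 2 W_11-dot-orbits:

[[1, 3, 6, 7, 8], [2, 4, 5]]


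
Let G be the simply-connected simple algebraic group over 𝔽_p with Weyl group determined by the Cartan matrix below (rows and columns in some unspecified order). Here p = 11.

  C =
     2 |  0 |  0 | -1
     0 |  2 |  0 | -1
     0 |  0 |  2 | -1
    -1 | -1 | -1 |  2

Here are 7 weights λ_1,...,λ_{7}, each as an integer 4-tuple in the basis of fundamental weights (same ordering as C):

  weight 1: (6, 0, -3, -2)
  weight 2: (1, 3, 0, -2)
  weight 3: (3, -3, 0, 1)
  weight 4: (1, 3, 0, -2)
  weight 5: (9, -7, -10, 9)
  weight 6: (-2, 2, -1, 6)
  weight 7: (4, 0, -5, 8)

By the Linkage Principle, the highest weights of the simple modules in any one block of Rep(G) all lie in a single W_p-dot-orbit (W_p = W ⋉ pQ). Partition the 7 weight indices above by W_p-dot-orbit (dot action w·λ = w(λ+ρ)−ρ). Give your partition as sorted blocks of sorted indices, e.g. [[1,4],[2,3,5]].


C ↔ D_4 under row/col permutation; |W(D_4)| = 192.

λ_j+ρ reflected into Ā_11 (⟨·,θ^∨⟩≤11); 4-tuples as given:

  1: (4, 2, 1, 0) · 2: (1, 3, 0, 1) · 3: (4, 2, 1, 0) · 4: (1, 3, 0, 1) · 5: (1, 3, 0, 1) · 6: (1, 3, 0, 1) · 7: (1, 3, 0, 1)

Grouping the 7 weights by Ā_11-representative: 2 linkage classes.

[[1, 3], [2, 4, 5, 6, 7]]


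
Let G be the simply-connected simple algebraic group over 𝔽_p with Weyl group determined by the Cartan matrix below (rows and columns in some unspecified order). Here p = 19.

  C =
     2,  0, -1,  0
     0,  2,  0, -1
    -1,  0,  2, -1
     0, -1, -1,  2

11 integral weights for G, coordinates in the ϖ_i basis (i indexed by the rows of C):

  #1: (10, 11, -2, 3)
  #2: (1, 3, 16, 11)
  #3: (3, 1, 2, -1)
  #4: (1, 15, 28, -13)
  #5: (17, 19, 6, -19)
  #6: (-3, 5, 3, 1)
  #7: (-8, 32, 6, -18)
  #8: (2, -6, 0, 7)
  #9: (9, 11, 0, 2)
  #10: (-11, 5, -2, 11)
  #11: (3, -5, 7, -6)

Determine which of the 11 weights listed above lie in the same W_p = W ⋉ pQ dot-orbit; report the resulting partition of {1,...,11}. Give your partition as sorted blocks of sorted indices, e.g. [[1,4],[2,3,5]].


C ↔ A_4 under row/col permutation; |W(A_4)| = 120.

Alcove-folded reps (p=19, 11 weights, presented ϖ-order):

  λ_1 → (3, 5, 1, 3)
  λ_2 → (4, 2, 3, 0)
  λ_3 → (4, 2, 3, 0)
  λ_4 → (4, 2, 3, 0)
  λ_5 → (1, 6, 10, 1)
  λ_6 → (2, 6, 2, 2)
  λ_7 → (4, 2, 3, 0)
  λ_8 → (3, 5, 1, 3)
  λ_9 → (3, 5, 1, 3)
  λ_10 → (1, 6, 10, 1)
  λ_11 → (3, 5, 1, 3)

4 distinct reps among the 11 weights ⇒ 4 W_19-linkage classes:

[[1, 8, 9, 11], [2, 3, 4, 7], [5, 10], [6]]


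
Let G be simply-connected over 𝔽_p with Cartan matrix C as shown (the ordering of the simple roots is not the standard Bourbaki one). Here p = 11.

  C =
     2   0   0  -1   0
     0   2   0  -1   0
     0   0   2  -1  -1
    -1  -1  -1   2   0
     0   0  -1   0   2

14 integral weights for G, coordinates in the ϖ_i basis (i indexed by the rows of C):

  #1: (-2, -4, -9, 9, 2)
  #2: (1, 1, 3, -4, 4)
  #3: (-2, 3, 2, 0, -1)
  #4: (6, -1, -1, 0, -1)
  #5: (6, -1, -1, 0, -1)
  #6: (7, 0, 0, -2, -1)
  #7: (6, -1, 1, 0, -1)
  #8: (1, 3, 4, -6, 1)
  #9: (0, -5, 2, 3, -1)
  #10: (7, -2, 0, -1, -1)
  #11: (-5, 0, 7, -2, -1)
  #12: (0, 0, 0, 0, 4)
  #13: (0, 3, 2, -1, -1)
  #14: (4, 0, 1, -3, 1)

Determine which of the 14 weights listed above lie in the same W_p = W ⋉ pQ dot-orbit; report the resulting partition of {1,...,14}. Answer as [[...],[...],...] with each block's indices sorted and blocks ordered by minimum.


Cartan matrix: type D_5 (|W|=1920); un-permuting the 5 rows.

Each λ_j+ρ reduced to Ā_11; 5-tuples below use C's row order:

  [1] (1, 1, 1, 1, 5)
  [2] (1, 1, 1, 1, 5)
  [3] (1, 4, 3, 0, 0)
  [4] (7, 0, 0, 1, 0)
  [5] (7, 0, 0, 1, 0)
  [6] (7, 0, 0, 1, 0)
  [7] (7, 0, 0, 1, 0)
  [8] (3, 1, 0, 1, 2)
  [9] (1, 4, 3, 0, 0)
  [10] (7, 0, 0, 1, 0)
  [11] (1, 4, 3, 0, 0)
  [12] (1, 1, 1, 1, 5)
  [13] (1, 4, 3, 0, 0)
  [14] (3, 1, 0, 1, 2)

Partition of {1..14} into 4 W_11-dot-orbits:

[[1, 2, 12], [3, 9, 11, 13], [4, 5, 6, 7, 10], [8, 14]]


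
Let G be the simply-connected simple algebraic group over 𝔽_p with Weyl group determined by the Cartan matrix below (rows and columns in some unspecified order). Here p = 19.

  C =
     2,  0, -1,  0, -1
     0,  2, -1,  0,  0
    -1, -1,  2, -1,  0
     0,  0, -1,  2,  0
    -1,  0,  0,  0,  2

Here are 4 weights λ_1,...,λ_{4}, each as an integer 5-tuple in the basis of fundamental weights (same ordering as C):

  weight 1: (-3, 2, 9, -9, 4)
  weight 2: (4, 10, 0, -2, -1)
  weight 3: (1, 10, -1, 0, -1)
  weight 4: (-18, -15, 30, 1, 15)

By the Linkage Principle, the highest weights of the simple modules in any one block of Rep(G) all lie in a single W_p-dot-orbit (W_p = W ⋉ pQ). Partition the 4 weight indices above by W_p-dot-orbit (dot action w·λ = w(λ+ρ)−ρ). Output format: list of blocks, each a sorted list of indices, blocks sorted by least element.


Dynkin diagram of C (from the 8 off-diagonal −1 entries): D_5.

Ā_19 reps of the 4 weights (D_5, coords as presented):

  λ_1 → (2, 3, 0, 8, 3);  λ_2 → (2, 11, 0, 1, 0);  λ_3 → (2, 11, 0, 1, 0);  λ_4 → (2, 11, 0, 1, 0)

Linkage partition of the 4 weights (2 classes, p=19):

[[1], [2, 3, 4]]


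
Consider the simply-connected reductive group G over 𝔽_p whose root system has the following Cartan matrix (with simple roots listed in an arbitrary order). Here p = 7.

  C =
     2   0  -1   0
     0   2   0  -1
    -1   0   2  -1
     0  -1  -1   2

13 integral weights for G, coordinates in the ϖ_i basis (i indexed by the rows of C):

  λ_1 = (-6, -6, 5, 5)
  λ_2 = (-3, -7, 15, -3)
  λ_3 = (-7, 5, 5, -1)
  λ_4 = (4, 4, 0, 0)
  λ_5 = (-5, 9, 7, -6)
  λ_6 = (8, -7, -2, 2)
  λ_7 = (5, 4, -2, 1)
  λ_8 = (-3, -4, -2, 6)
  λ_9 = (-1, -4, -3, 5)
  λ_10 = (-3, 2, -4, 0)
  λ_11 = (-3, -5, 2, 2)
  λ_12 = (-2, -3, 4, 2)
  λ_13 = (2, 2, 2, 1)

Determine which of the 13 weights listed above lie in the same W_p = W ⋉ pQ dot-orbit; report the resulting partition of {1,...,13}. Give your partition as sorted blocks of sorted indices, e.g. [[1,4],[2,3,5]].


Cartan matrix: type A_4 (|W|=120); un-permuting the 4 rows.

Each λ_j+ρ reduced to Ā_7; 4-tuples below use C's row order:

  λ_1 → (0, 0, 1, 1);  λ_2 → (0, 0, 1, 1);  λ_3 → (1, 1, 0, 0);  λ_4 → (0, 0, 1, 1);  λ_5 → (1, 1, 2, 1);  λ_6 → (1, 1, 2, 1);  λ_7 → (0, 0, 1, 1);  λ_8 → (1, 3, 2, 1);  λ_9 → (2, 3, 0, 1);  λ_10 → (1, 1, 2, 1);  λ_11 → (2, 3, 0, 1);  λ_12 → (0, 1, 4, 1);  λ_13 → (1, 1, 2, 1)

The 13 indices split into 6 linkage classes (same alcove rep ⇔ same W_7-dot-orbit):

[[1, 2, 4, 7], [3], [5, 6, 10, 13], [8], [9, 11], [12]]


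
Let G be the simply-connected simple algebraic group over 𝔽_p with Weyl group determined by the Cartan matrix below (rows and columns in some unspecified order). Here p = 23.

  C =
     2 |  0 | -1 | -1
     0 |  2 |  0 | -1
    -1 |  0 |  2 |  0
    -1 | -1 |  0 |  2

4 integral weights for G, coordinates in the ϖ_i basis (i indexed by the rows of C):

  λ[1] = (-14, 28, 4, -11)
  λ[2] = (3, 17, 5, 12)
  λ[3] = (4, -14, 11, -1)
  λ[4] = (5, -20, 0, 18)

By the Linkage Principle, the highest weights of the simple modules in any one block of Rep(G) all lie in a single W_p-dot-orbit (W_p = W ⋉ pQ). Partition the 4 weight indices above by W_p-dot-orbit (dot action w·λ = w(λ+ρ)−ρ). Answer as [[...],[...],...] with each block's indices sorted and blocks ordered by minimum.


Cartan matrix: type A_4 (|W|=120); un-permuting the 4 rows.

Folding the 4 weights λ_j+ρ into Ā_23 (reps in the given 4-coord order):

  [1] (8, 0, 4, 5) · [2] (8, 0, 4, 5) · [3] (8, 0, 4, 5) · [4] (4, 16, 2, 0)

Linkage partition of the 4 weights (2 classes, p=23):

[[1, 2, 3], [4]]


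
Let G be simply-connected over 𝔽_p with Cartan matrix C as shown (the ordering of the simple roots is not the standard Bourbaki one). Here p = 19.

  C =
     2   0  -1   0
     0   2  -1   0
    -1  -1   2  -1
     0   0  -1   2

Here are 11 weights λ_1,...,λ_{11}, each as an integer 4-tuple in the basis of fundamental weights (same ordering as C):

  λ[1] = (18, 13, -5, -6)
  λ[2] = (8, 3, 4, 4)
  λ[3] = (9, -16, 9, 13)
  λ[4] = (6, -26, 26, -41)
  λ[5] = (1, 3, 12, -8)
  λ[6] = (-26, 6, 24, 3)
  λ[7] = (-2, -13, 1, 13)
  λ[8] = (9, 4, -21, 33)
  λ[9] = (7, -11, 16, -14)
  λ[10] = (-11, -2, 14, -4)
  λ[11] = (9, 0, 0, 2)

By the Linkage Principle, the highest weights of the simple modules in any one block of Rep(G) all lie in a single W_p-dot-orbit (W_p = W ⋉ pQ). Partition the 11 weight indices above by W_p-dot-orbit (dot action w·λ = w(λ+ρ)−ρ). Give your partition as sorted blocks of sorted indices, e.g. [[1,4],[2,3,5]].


Root system D_4: the 4×4 matrix C matches after relabeling.

λ_j+ρ reflected into Ā_19 (⟨·,θ^∨⟩≤19); 4-tuples as given:

  λ_1 → (5, 0, 4, 1) · λ_2 → (5, 0, 4, 1) · λ_3 → (5, 0, 4, 1) · λ_4 → (2, 4, 0, 7) · λ_5 → (2, 4, 0, 7) · λ_6 → (2, 4, 0, 7) · λ_7 → (10, 1, 1, 3) · λ_8 → (5, 0, 4, 1) · λ_9 → (2, 4, 0, 7) · λ_10 → (10, 1, 1, 3) · λ_11 → (10, 1, 1, 3)

Grouping the 11 weights by Ā_19-representative: 3 linkage classes.

[[1, 2, 3, 8], [4, 5, 6, 9], [7, 10, 11]]


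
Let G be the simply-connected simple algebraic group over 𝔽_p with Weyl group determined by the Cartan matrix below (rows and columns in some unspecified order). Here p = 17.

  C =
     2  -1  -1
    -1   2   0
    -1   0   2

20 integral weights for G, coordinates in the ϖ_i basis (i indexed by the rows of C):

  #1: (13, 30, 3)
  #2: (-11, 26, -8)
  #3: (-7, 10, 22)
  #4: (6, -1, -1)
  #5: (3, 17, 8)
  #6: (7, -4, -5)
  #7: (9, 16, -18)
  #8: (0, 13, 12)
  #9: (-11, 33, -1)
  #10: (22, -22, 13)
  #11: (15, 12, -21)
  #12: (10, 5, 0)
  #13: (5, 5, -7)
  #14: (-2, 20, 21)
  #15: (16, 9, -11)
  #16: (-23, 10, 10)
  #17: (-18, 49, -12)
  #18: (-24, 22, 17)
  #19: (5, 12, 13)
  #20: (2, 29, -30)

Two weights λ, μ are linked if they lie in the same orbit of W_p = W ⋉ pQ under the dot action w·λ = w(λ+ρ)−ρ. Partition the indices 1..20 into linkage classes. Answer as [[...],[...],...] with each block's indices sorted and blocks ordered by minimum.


Dynkin diagram of C (from the 4 off-diagonal −1 entries): A_3.

Ā_17 reps of the 20 weights (A_3, coords as presented):

  [1] (1, 3, 2)
  [2] (7, 0, 0)
  [3] (0, 6, 6)
  [4] (7, 0, 0)
  [5] (1, 3, 4)
  [6] (1, 3, 4)
  [7] (7, 0, 0)
  [8] (1, 3, 2)
  [9] (7, 0, 0)
  [10] (1, 3, 2)
  [11] (1, 3, 4)
  [12] (11, 5, 0)
  [13] (0, 6, 6)
  [14] (1, 3, 4)
  [15] (7, 0, 0)
  [16] (0, 6, 6)
  [17] (11, 5, 0)
  [18] (11, 5, 0)
  [19] (1, 3, 2)
  [20] (1, 3, 4)

These 20 weights hit 5 W_17-dot-orbits; sizes (4, 5, 3, 5, 3):

[[1, 8, 10, 19], [2, 4, 7, 9, 15], [3, 13, 16], [5, 6, 11, 14, 20], [12, 17, 18]]


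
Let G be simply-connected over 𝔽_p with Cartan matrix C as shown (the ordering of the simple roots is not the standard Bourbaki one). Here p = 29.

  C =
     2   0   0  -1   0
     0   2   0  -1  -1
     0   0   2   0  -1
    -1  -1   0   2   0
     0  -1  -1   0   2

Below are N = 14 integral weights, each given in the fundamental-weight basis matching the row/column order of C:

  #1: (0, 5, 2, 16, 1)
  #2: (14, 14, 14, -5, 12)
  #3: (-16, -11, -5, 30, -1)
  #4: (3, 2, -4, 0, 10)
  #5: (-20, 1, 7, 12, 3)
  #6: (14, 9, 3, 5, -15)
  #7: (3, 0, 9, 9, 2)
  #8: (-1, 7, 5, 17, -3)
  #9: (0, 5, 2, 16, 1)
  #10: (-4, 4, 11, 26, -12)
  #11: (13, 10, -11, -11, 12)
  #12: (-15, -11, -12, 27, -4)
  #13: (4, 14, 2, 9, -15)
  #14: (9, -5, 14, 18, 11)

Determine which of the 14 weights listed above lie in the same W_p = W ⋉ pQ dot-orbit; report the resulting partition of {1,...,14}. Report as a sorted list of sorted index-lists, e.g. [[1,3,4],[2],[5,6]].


Type A_5, rank 5, |W|=720; reorder rows/cols to standard.

W_29-reps of the 14 weights in Ā_29 (same 5-coord order as C):

  λ_1 → (1, 6, 3, 17, 2)
  λ_2 → (4, 1, 10, 10, 3)
  λ_3 → (13, 4, 8, 2, 0)
  λ_4 → (4, 3, 3, 1, 8)
  λ_5 → (13, 4, 8, 2, 0)
  λ_6 → (13, 4, 8, 2, 0)
  λ_7 → (4, 1, 10, 10, 3)
  λ_8 → (1, 6, 3, 17, 2)
  λ_9 → (1, 6, 3, 17, 2)
  λ_10 → (1, 6, 3, 17, 2)
  λ_11 → (4, 1, 10, 10, 3)
  λ_12 → (4, 1, 10, 10, 3)
  λ_13 → (4, 1, 10, 10, 3)
  λ_14 → (13, 4, 8, 2, 0)

Partition of {1..14} into 4 W_29-dot-orbits:

[[1, 8, 9, 10], [2, 7, 11, 12, 13], [3, 5, 6, 14], [4]]


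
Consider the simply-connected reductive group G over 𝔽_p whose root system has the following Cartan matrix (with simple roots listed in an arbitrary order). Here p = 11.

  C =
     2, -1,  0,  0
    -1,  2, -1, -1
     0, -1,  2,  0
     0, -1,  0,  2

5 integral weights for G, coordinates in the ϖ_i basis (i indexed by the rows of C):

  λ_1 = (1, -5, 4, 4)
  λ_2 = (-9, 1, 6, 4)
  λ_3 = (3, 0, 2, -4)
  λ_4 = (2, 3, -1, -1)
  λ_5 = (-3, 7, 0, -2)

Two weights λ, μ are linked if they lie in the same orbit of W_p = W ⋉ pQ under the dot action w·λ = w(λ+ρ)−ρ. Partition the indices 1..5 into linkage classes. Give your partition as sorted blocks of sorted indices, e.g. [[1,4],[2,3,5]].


Type D_4, rank 4, |W|=192; reorder rows/cols to standard.

Alcove-folded reps (p=11, 5 weights, presented ϖ-order):

  λ_1+ρ ↦ (2, 2, 1, 1);  λ_2+ρ ↦ (2, 2, 1, 1);  λ_3+ρ ↦ (2, 2, 1, 1);  λ_4+ρ ↦ (3, 4, 0, 0);  λ_5+ρ ↦ (2, 2, 1, 1)

Linkage partition of the 5 weights (2 classes, p=11):

[[1, 2, 3, 5], [4]]


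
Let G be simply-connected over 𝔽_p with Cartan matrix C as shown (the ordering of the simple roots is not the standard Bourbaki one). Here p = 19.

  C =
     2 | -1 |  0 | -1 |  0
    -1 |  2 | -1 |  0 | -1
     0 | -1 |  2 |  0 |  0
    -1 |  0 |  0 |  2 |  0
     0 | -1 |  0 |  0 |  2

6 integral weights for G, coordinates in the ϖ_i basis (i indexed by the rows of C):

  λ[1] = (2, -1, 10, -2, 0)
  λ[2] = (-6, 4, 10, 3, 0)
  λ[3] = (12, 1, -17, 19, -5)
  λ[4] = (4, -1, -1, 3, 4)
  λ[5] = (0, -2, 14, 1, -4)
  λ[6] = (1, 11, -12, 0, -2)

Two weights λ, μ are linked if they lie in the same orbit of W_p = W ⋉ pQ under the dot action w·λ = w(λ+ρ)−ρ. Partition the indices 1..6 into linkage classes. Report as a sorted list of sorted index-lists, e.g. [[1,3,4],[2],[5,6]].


D_5 Cartan matrix, 5 simple roots permuted; ρ=(1,1,1,1,1).

Each λ_j+ρ reduced to Ā_19; 5-tuples below use C's row order:

  [1] (2, 0, 11, 1, 1);  [2] (2, 0, 11, 1, 1);  [3] (2, 0, 11, 1, 1);  [4] (5, 0, 0, 4, 5);  [5] (2, 0, 11, 1, 1);  [6] (2, 0, 11, 1, 1)

Linkage partition of the 6 weights (2 classes, p=19):

[[1, 2, 3, 5, 6], [4]]


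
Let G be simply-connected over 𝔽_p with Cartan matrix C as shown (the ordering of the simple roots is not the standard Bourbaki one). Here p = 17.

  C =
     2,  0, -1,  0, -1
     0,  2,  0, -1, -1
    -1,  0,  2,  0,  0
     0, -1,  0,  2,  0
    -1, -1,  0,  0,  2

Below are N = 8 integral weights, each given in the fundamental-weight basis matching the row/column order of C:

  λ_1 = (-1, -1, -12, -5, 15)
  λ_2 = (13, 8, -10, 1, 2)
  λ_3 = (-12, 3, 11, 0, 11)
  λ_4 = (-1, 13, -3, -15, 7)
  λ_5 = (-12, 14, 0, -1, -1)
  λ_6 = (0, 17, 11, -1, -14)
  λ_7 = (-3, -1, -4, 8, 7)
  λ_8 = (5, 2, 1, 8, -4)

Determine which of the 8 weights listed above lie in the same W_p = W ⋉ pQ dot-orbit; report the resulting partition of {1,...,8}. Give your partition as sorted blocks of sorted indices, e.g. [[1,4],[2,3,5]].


Dynkin diagram of C (from the 8 off-diagonal −1 entries): A_5.

λ_j+ρ reflected into Ā_17 (⟨·,θ^∨⟩≤17); 5-tuples as given:

  1: (11, 4, 0, 0, 1) · 2: (3, 0, 2, 9, 3) · 3: (11, 4, 0, 0, 1) · 4: (3, 0, 2, 9, 3) · 5: (10, 4, 0, 0, 1) · 6: (11, 4, 0, 0, 1) · 7: (3, 0, 2, 9, 3) · 8: (3, 0, 2, 9, 3)

Grouping the 8 weights by Ā_17-representative: 3 linkage classes.

[[1, 3, 6], [2, 4, 7, 8], [5]]


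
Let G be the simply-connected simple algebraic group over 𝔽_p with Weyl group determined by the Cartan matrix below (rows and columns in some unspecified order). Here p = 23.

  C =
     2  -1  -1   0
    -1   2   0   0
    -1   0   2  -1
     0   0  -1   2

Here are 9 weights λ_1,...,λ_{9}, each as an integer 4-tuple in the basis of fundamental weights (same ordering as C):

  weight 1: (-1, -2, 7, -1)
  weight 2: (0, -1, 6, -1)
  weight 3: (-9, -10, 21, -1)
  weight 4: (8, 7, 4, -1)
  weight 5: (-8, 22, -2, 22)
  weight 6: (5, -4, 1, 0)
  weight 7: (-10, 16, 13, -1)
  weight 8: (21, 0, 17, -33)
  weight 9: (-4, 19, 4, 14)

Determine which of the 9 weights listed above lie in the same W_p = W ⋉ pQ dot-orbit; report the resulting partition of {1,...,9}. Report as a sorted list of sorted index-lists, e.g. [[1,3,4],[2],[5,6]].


C ↔ A_4 under row/col permutation; |W(A_4)| = 120.

Folding the 9 weights λ_j+ρ into Ā_23 (reps in the given 4-coord order):

  1: (1, 0, 7, 0);  2: (1, 0, 7, 0);  3: (9, 8, 5, 0);  4: (9, 8, 5, 0);  5: (1, 0, 7, 0);  6: (3, 3, 2, 1);  7: (9, 8, 5, 0);  8: (9, 8, 5, 0);  9: (3, 3, 2, 1)

Grouping the 9 weights by Ā_23-representative: 3 linkage classes.

[[1, 2, 5], [3, 4, 7, 8], [6, 9]]


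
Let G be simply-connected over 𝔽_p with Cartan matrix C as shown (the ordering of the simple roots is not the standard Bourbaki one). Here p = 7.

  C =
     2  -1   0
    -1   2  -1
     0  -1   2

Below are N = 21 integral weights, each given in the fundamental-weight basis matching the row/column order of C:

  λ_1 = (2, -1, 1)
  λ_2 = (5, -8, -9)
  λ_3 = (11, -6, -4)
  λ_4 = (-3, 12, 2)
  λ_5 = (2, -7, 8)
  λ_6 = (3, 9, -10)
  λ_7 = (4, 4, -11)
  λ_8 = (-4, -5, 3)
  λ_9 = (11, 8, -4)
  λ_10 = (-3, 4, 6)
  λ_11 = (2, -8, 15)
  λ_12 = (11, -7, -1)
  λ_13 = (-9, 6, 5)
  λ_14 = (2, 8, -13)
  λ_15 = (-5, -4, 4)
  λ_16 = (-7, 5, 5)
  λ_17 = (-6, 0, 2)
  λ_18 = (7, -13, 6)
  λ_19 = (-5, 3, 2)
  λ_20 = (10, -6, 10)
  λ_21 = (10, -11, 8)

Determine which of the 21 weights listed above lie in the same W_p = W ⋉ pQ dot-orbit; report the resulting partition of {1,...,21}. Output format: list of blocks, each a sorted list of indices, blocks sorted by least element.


Dynkin diagram of C (from the 4 off-diagonal −1 entries): A_3.

Ā_7 reps of the 21 weights (A_3, coords as presented):

  λ_1 → (3, 0, 2) · λ_2 → (1, 0, 1) · λ_3 → (1, 2, 0) · λ_4 → (1, 2, 0) · λ_5 → (1, 3, 1) · λ_6 → (1, 2, 0) · λ_7 → (3, 2, 2) · λ_8 → (4, 0, 3) · λ_9 → (1, 2, 0) · λ_10 → (3, 0, 2) · λ_11 → (3, 0, 2) · λ_12 → (1, 0, 1) · λ_13 → (1, 0, 1) · λ_14 → (3, 2, 2) · λ_15 → (3, 2, 2) · λ_16 → (1, 0, 1) · λ_17 → (1, 3, 1) · λ_18 → (1, 2, 0) · λ_19 → (4, 0, 3) · λ_20 → (1, 3, 1) · λ_21 → (1, 3, 1)

These 21 weights hit 6 W_7-dot-orbits; sizes (3, 4, 5, 4, 3, 2):

[[1, 10, 11], [2, 12, 13, 16], [3, 4, 6, 9, 18], [5, 17, 20, 21], [7, 14, 15], [8, 19]]


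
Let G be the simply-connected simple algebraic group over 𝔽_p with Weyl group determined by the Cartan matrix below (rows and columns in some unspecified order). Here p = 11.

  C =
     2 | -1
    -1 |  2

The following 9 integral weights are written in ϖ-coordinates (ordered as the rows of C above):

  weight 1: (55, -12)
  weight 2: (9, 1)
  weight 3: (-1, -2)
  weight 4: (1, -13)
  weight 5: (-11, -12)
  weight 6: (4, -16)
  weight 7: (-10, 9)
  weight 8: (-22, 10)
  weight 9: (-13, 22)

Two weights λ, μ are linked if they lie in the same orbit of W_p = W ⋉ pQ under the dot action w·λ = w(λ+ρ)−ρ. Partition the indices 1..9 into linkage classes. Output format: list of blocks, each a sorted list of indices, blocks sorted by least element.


C ↔ A_2 under row/col permutation; |W(A_2)| = 6.

Alcove-folded reps (p=11, 9 weights, presented ϖ-order):

  [1] (1, 0);  [2] (9, 1);  [3] (1, 0);  [4] (9, 1);  [5] (1, 0);  [6] (6, 1);  [7] (9, 1);  [8] (1, 0);  [9] (1, 0)

3 distinct reps among the 9 weights ⇒ 3 W_11-linkage classes:

[[1, 3, 5, 8, 9], [2, 4, 7], [6]]


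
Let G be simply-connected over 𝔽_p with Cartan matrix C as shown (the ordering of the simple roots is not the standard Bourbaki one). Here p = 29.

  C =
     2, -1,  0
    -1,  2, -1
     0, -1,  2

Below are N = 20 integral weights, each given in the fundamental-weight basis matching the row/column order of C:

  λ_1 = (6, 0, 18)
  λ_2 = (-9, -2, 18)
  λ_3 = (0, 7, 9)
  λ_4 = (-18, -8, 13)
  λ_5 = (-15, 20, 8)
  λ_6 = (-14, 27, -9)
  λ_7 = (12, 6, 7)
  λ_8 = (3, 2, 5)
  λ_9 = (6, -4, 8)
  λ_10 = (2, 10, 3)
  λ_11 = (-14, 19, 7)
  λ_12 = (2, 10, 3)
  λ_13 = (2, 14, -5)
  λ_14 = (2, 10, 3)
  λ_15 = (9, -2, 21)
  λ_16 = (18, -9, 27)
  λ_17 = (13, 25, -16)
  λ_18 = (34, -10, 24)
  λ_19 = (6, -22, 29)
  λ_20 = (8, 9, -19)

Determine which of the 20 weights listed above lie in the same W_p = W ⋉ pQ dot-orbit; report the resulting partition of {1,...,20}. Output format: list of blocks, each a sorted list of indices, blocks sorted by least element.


Type A_3, rank 3, |W|=24; reorder rows/cols to standard.

Alcove-folded reps (p=29, 20 weights, presented ϖ-order):

  λ_1 → (7, 1, 19) · λ_2 → (1, 8, 10) · λ_3 → (1, 8, 10) · λ_4 → (7, 7, 10) · λ_5 → (13, 7, 8) · λ_6 → (13, 7, 8) · λ_7 → (13, 7, 8) · λ_8 → (4, 3, 6) · λ_9 → (4, 3, 6) · λ_10 → (3, 11, 4) · λ_11 → (13, 7, 8) · λ_12 → (3, 11, 4) · λ_13 → (3, 11, 4) · λ_14 → (3, 11, 4) · λ_15 → (7, 1, 19) · λ_16 → (1, 8, 10) · λ_17 → (3, 11, 4) · λ_18 → (4, 3, 6) · λ_19 → (13, 7, 8) · λ_20 → (1, 8, 10)

Linkage partition of the 20 weights (6 classes, p=29):

[[1, 15], [2, 3, 16, 20], [4], [5, 6, 7, 11, 19], [8, 9, 18], [10, 12, 13, 14, 17]]
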